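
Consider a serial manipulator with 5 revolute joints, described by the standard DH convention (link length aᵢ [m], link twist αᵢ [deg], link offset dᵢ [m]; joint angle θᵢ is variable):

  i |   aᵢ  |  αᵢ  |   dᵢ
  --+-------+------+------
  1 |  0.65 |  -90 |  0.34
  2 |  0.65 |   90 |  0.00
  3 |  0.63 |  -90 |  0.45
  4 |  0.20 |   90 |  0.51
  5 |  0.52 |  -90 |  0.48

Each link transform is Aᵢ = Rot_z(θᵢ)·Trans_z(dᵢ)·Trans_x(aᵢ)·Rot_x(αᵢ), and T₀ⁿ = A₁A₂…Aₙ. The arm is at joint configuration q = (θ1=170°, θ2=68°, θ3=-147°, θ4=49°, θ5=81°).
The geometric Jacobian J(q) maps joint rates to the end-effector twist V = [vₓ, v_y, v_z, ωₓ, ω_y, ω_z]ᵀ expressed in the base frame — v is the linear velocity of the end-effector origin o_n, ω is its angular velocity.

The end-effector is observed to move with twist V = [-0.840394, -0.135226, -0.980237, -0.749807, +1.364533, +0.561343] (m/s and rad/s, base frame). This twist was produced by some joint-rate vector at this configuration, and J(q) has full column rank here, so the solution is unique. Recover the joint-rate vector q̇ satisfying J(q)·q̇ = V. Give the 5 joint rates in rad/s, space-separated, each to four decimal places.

o_n = [-0.9657, 1.6928, 0.3425]
J₁: ẑ×o_n = [-1.6928, -0.9657, 0.0000], ω = ẑ
J2: z=[-0.1736, -0.9848, 0.0000] o=[-0.6401, 0.1129, 0.3400] → [-0.0025, 0.0004, -0.5949, -0.1736, -0.9848, 0.0000]
J3: z=[-0.9131, 0.1610, 0.3746] o=[-0.8799, 0.1552, -0.2627] → [-0.4786, 0.5205, -1.3902, -0.9131, 0.1610, 0.3746]
J4: z=[-0.0553, 0.8614, -0.5050] o=[-1.0363, 0.5311, 0.3958] → [0.5408, -0.0386, -0.1251, -0.0553, 0.8614, -0.5050]
J5: z=[-0.2942, 0.4693, 0.8326] o=[-0.8737, 1.0094, 0.1837] → [-0.4945, -0.0299, -0.1579, -0.2942, 0.4693, 0.8326]
q̇ = J⁺·V = [0.4890, -0.3330, 0.7320, 0.9010, 0.3040]

0.4890 -0.3330 0.7320 0.9010 0.3040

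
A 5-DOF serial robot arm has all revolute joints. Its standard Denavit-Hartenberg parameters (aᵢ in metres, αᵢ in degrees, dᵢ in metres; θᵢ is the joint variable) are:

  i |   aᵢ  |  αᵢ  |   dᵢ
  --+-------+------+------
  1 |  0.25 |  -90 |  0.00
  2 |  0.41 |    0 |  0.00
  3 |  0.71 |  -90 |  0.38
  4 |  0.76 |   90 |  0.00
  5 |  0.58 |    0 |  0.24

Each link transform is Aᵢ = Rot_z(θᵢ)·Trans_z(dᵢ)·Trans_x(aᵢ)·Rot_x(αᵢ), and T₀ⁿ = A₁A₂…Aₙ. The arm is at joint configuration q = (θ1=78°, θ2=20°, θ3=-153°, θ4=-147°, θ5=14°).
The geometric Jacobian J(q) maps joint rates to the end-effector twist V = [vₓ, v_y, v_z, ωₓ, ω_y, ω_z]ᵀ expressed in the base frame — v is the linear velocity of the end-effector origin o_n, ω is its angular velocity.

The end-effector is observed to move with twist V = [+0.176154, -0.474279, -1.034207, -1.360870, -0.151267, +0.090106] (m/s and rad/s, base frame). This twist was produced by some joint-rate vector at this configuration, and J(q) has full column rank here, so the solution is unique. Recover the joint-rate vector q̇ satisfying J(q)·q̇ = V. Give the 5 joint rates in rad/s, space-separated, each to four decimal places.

-0.0450 0.7480 -0.0530 -0.2230 -0.7210

o_n = [-0.6509, 1.2623, -0.4322]
J₁: ẑ×o_n = [-1.2623, -0.6509, 0.0000], ω = ẑ
J2: z=[-0.9781, 0.2079, 0.0000] o=[0.0520, 0.2445, 0.0000] → [-0.0899, -0.4228, -0.8494, -0.9781, 0.2079, 0.0000]
J3: z=[-0.9781, 0.2079, 0.0000] o=[0.1321, 0.6214, -0.1402] → [-0.0607, -0.2856, -0.4641, -0.9781, 0.2079, 0.0000]
J4: z=[0.1521, 0.7154, 0.6820] o=[-0.3403, 0.2268, 0.3790] → [-1.2866, -0.0885, 0.3797, 0.1521, 0.7154, 0.6820]
J5: z=[0.8976, 0.1890, -0.3983] o=[-0.6548, 0.7380, -0.0871] → [0.1436, 0.3082, 0.4699, 0.8976, 0.1890, -0.3983]
q̇ = J⁺·V = [-0.0450, 0.7480, -0.0530, -0.2230, -0.7210]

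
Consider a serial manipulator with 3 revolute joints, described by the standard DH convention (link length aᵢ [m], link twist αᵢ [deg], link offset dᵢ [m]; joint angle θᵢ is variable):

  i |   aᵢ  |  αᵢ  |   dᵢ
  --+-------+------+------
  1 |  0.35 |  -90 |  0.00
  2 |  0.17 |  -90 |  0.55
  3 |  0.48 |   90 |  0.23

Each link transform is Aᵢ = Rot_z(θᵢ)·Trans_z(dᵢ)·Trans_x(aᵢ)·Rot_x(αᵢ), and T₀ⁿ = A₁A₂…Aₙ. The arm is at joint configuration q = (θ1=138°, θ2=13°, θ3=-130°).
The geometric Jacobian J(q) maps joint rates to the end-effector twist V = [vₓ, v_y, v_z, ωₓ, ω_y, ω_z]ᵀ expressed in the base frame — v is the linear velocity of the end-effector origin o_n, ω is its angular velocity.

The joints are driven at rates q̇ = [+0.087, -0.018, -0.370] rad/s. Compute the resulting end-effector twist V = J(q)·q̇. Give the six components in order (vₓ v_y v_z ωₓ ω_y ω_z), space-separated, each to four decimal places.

o_n = [-0.7354, -0.5727, -0.1929]
J₁: ẑ×o_n = [0.5727, -0.7354, 0.0000], ω = ẑ
J2: z=[-0.6691, -0.7431, 0.0000] o=[-0.2601, 0.2342, 0.0000] → [0.1434, -0.1291, 0.1867, -0.6691, -0.7431, 0.0000]
J3: z=[0.1672, -0.1505, -0.9744] o=[-0.7512, -0.0637, -0.0382] → [-0.4727, 0.0104, -0.0827, 0.1672, -0.1505, -0.9744]
V = J·q̇ = [0.2221, -0.0655, 0.0272, -0.0498, 0.0691, 0.4475]

0.2221 -0.0655 0.0272 -0.0498 0.0691 0.4475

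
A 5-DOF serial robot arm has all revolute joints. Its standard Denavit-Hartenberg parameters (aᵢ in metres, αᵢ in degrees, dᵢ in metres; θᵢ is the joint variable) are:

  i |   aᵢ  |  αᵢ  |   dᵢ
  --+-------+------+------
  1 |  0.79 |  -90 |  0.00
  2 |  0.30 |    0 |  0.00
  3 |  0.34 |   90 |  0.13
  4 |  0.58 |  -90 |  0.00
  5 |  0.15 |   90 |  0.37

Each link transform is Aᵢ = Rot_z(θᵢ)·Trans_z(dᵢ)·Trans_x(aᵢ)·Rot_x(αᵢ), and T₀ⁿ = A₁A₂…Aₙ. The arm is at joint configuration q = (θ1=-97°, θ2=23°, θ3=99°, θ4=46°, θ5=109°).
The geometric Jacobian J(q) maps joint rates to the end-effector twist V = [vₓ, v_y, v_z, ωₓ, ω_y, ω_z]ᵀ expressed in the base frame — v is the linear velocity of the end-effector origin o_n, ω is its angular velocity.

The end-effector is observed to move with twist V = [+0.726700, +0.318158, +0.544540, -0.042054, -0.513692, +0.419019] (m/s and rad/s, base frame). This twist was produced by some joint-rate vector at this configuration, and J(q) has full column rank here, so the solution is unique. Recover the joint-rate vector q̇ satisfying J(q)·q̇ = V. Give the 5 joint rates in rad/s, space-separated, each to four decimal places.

o_n = [0.6767, -0.7996, -0.4176]
J₁: ẑ×o_n = [0.7996, 0.6767, -0.0000], ω = ẑ
J2: z=[0.9925, -0.1219, 0.0000] o=[-0.0963, -0.7841, 0.0000] → [0.0509, 0.4145, 0.0788, 0.9925, -0.1219, 0.0000]
J3: z=[0.9925, -0.1219, 0.0000] o=[-0.1299, -1.0582, -0.1172] → [0.0366, 0.2981, 0.3549, 0.9925, -0.1219, 0.0000]
J4: z=[-0.1034, -0.8417, -0.5299] o=[0.0211, -0.8952, -0.4056] → [0.0608, -0.3487, 0.5420, -0.1034, -0.8417, -0.5299]
J5: z=[0.6430, -0.4630, 0.6100] o=[0.4612, -0.7341, -0.7472] → [-0.1127, -0.0805, 0.0577, 0.6430, -0.4630, 0.6100]
q̇ = J⁺·V = [0.8460, -0.5590, 0.6660, 0.6630, -0.1240]

0.8460 -0.5590 0.6660 0.6630 -0.1240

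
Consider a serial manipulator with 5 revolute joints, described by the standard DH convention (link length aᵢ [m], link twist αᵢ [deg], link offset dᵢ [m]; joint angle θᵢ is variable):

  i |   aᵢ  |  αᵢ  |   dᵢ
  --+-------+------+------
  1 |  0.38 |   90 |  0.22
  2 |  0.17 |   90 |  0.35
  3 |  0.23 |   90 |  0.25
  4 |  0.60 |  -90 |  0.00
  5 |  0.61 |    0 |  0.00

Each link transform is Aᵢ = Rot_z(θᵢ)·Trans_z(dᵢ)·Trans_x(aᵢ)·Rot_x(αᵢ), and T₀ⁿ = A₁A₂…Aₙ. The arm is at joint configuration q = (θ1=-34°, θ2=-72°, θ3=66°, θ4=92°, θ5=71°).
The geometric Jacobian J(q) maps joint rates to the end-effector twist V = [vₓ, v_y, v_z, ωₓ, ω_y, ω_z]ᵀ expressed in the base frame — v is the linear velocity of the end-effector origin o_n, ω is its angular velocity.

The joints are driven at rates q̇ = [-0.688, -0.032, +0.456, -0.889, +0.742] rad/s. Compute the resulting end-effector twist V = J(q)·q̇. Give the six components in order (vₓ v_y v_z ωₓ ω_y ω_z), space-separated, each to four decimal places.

-0.1510 0.0581 0.1887 -0.4299 0.7096 0.2383

o_n = [-1.0119, -0.2454, 0.1574]
J₁: ẑ×o_n = [0.2454, -1.0119, 0.0000], ω = ẑ
J2: z=[-0.5592, -0.8290, 0.0000] o=[0.3150, -0.2125, 0.2200] → [0.0519, -0.0350, -1.0817, -0.5592, -0.8290, 0.0000]
J3: z=[-0.7885, 0.5318, -0.3090] o=[0.1629, -0.5320, 0.0583] → [0.1413, 0.4411, 0.3987, -0.7885, 0.5318, -0.3090]
J4: z=[0.4615, 0.1793, -0.8688] o=[-0.1278, -0.5894, -0.1079] → [0.3465, 0.6457, 0.3173, 0.4615, 0.1793, -0.8688]
J5: z=[0.4339, 0.8086, 0.3974] o=[-0.5920, -0.2532, -0.2851] → [0.3546, -0.3588, 0.3429, 0.4339, 0.8086, 0.3974]
V = J·q̇ = [-0.1510, 0.0581, 0.1887, -0.4299, 0.7096, 0.2383]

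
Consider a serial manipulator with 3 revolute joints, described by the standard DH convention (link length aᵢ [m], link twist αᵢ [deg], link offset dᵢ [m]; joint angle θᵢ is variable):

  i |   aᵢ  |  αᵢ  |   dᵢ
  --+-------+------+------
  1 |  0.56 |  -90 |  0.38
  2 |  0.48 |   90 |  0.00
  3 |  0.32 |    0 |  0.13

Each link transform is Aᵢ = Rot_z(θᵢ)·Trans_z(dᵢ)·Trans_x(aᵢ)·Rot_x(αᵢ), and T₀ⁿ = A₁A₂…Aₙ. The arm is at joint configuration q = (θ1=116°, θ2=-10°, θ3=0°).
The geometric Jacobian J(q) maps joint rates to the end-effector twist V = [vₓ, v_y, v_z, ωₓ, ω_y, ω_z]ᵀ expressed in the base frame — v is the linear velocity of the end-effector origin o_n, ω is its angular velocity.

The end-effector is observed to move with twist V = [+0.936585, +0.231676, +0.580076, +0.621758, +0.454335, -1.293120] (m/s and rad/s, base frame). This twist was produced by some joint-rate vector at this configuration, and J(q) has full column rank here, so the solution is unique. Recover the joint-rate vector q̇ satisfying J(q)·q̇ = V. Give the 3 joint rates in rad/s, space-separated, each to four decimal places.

o_n = [-0.5810, 1.1911, 0.6469]
J₁: ẑ×o_n = [-1.1911, -0.5810, 0.0000], ω = ẑ
J2: z=[-0.8988, -0.4384, 0.0000] o=[-0.2455, 0.5033, 0.3800] → [-0.1170, 0.2399, -0.7653, -0.8988, -0.4384, 0.0000]
J3: z=[0.0761, -0.1561, 0.9848] o=[-0.4527, 0.9282, 0.4634] → [-0.2876, -0.1403, -0.0000, 0.0761, -0.1561, 0.9848]
q̇ = J⁺·V = [-0.5230, -0.7580, -0.7820]

-0.5230 -0.7580 -0.7820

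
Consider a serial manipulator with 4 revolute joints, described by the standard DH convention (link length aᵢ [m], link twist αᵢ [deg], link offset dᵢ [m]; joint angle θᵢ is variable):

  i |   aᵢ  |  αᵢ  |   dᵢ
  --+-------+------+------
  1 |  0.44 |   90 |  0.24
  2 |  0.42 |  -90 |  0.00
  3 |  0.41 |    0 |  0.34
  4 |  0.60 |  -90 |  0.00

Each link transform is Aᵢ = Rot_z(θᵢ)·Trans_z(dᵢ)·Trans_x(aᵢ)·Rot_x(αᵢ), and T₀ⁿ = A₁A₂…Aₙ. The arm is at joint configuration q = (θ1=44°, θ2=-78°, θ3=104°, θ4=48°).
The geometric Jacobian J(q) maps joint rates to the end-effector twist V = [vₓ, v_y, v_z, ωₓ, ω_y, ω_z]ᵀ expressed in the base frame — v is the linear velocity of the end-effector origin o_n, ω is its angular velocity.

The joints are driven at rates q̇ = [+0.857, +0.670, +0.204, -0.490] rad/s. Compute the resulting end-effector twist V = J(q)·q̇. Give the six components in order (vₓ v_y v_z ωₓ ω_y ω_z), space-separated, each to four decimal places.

o_n = [0.0525, 0.9953, 0.5151]
J₁: ẑ×o_n = [-0.9953, 0.0525, 0.0000], ω = ẑ
J2: z=[0.6947, -0.7193, 0.0000] o=[0.3165, 0.3056, 0.2400] → [-0.1979, -0.1911, 0.2891, 0.6947, -0.7193, 0.0000]
J3: z=[0.7036, 0.6795, 0.2079] o=[0.3793, 0.3663, -0.1708] → [0.3353, -0.5506, 0.6647, 0.7036, 0.6795, 0.2079]
J4: z=[0.7036, 0.6795, 0.2079] o=[0.3274, 0.8692, -0.0031] → [0.3259, -0.4218, 0.2755, 0.7036, 0.6795, 0.2079]
V = J·q̇ = [-1.0768, 0.0113, 0.1943, 0.2642, -0.6763, 0.7975]

-1.0768 0.0113 0.1943 0.2642 -0.6763 0.7975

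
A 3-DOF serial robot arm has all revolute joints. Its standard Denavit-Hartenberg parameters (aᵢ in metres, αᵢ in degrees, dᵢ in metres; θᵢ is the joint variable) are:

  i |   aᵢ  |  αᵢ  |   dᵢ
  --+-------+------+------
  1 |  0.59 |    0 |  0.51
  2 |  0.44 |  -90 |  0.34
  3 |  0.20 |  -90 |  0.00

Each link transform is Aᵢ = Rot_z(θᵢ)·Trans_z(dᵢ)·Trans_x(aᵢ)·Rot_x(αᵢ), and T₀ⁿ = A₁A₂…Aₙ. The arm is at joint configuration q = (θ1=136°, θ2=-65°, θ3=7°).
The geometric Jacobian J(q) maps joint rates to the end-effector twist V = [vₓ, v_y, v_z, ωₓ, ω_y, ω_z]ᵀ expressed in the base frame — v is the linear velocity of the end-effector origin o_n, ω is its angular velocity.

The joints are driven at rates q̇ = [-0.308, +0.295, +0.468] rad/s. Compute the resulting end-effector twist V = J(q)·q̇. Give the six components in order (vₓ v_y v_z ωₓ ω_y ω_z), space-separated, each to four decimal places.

o_n = [-0.2165, 1.0136, 0.8256]
J₁: ẑ×o_n = [-1.0136, -0.2165, 0.0000], ω = ẑ
J2: z=[0.0000, 0.0000, 1.0000] o=[-0.4244, 0.4098, 0.5100] → [-0.6037, 0.2079, 0.0000, 0.0000, 0.0000, 1.0000]
J3: z=[-0.9455, 0.3256, 0.0000] o=[-0.2812, 0.8259, 0.8500] → [-0.0079, -0.0230, -0.1985, -0.9455, 0.3256, 0.0000]
V = J·q̇ = [0.1304, 0.1172, -0.0929, -0.4425, 0.1524, -0.0130]

0.1304 0.1172 -0.0929 -0.4425 0.1524 -0.0130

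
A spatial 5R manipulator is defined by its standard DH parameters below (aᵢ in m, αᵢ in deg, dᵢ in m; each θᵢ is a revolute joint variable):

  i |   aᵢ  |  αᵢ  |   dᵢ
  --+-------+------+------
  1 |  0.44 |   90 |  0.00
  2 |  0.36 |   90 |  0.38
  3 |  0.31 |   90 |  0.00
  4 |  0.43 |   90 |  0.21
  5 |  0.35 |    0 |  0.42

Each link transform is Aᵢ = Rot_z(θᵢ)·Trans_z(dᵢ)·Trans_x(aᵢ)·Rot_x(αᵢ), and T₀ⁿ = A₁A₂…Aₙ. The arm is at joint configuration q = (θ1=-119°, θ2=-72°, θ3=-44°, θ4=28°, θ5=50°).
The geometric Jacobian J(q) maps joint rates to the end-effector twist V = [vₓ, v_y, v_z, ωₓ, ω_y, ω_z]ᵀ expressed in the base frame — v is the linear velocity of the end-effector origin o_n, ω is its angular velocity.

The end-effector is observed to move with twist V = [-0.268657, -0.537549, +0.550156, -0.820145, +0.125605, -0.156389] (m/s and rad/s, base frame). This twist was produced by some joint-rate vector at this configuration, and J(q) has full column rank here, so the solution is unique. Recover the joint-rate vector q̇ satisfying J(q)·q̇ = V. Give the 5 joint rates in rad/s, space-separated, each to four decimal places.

o_n = [0.2643, -1.0042, -0.7496]
J₁: ẑ×o_n = [1.0042, 0.2643, -0.0000], ω = ẑ
J2: z=[-0.8746, 0.4848, 0.0000] o=[-0.2133, -0.3848, 0.0000] → [-0.3634, -0.6556, 0.3101, -0.8746, 0.4848, 0.0000]
J3: z=[0.4611, 0.8318, -0.3090] o=[-0.5996, -0.2979, -0.3424] → [-0.5569, -0.0792, -1.0442, 0.4611, 0.8318, -0.3090]
J4: z=[0.7332, -0.1610, 0.6607] o=[-0.4447, -0.4626, -0.5545] → [0.3892, 0.6114, -0.2830, 0.7332, -0.1610, 0.6607]
J5: z=[-0.1725, -0.9838, -0.0483] o=[-0.0079, -0.5301, -0.7378] → [-0.0114, -0.0152, 0.3495, -0.1725, -0.9838, -0.0483]
q̇ = J⁺·V = [-0.1370, 0.6400, -0.3030, -0.1740, -0.0400]

-0.1370 0.6400 -0.3030 -0.1740 -0.0400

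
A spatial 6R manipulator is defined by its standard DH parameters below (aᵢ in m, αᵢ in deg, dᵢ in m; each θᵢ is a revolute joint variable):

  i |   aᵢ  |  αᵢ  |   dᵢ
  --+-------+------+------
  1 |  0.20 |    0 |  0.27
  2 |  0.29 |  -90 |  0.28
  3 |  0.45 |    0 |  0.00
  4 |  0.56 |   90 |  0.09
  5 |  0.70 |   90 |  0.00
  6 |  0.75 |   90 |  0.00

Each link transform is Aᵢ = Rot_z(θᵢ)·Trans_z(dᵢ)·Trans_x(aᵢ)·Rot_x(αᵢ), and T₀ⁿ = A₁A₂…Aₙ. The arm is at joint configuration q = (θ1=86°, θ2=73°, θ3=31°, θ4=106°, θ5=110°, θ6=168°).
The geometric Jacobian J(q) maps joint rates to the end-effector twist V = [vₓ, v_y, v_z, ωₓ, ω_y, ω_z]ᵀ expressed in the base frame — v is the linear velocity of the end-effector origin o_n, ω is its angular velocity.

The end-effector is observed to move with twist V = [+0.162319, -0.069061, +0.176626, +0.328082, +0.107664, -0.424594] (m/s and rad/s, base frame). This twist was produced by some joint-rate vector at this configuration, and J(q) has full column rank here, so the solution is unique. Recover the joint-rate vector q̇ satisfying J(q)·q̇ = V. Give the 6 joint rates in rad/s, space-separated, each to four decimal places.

o_n = [-0.3469, 0.2755, -0.1856]
J₁: ẑ×o_n = [-0.2755, -0.3469, 0.0000], ω = ẑ
J2: z=[0.0000, 0.0000, 1.0000] o=[0.0140, 0.1995, 0.2700] → [-0.0759, -0.3609, 0.0000, 0.0000, 0.0000, 1.0000]
J3: z=[-0.3584, -0.9336, 0.0000] o=[-0.2568, 0.3034, 0.5500] → [0.6867, -0.2636, -0.0741, -0.3584, -0.9336, 0.0000]
J4: z=[-0.3584, -0.9336, 0.0000] o=[-0.6169, 0.4417, 0.3182] → [0.4703, -0.1805, 0.3116, -0.3584, -0.9336, 0.0000]
J5: z=[-0.6367, 0.2444, -0.7314] o=[-0.2668, 0.2109, -0.0637] → [0.0174, -0.0190, -0.0215, -0.6367, 0.2444, -0.7314]
J6: z=[0.5190, -0.5656, -0.6409] o=[-0.6660, -0.3405, 0.0996] → [0.5560, -0.0565, 0.5002, 0.5190, -0.5656, -0.6409]
q̇ = J⁺·V = [0.1070, 0.1720, 0.0810, -0.5450, 0.3320, 0.7190]

0.1070 0.1720 0.0810 -0.5450 0.3320 0.7190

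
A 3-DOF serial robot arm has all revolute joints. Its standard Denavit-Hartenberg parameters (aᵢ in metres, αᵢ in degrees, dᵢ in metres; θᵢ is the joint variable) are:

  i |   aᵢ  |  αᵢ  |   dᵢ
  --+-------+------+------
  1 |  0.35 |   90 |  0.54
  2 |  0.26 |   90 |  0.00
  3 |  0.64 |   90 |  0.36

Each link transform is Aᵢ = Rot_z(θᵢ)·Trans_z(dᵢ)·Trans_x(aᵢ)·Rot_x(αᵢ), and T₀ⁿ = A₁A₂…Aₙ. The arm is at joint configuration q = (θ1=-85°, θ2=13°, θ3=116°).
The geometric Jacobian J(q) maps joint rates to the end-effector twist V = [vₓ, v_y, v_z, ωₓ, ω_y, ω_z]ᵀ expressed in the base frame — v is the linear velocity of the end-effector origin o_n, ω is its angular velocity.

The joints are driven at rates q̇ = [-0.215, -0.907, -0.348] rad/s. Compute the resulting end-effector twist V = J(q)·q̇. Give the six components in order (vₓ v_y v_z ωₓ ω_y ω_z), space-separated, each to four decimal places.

-0.2072 0.2338 -0.0103 0.8967 0.1570 0.1241

o_n = [-0.5372, -0.4595, 0.1846]
J₁: ẑ×o_n = [0.4595, -0.5372, 0.0000], ω = ẑ
J2: z=[-0.9962, -0.0872, 0.0000] o=[0.0305, -0.3487, 0.5400] → [0.0310, -0.3540, 0.0610, -0.9962, -0.0872, 0.0000]
J3: z=[0.0196, -0.2241, -0.9744] o=[0.0526, -0.6010, 0.5985] → [0.2306, 0.5828, -0.1294, 0.0196, -0.2241, -0.9744]
V = J·q̇ = [-0.2072, 0.2338, -0.0103, 0.8967, 0.1570, 0.1241]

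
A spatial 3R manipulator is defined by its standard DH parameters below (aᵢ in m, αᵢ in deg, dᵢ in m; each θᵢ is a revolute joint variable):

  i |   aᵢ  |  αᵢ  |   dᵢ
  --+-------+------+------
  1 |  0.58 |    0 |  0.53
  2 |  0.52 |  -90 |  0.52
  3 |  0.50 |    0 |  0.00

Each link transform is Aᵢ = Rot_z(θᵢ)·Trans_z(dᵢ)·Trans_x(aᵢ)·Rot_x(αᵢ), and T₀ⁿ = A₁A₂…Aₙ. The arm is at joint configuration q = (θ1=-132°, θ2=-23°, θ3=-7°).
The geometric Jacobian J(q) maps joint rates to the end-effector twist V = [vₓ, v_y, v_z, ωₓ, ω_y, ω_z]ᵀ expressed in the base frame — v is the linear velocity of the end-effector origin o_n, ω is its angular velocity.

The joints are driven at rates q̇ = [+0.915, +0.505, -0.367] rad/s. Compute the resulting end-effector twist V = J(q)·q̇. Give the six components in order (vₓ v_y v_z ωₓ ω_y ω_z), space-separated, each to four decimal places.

1.0245 -1.6536 0.1821 -0.1551 0.3326 1.4200

o_n = [-1.3092, -0.8605, 1.1109]
J₁: ẑ×o_n = [0.8605, -1.3092, 0.0000], ω = ẑ
J2: z=[0.0000, 0.0000, 1.0000] o=[-0.3881, -0.4310, 0.5300] → [0.4295, -0.9211, 0.0000, 0.0000, 0.0000, 1.0000]
J3: z=[0.4226, -0.9063, 0.0000] o=[-0.8594, -0.6508, 1.0500] → [-0.0552, -0.0258, -0.4963, 0.4226, -0.9063, 0.0000]
V = J·q̇ = [1.0245, -1.6536, 0.1821, -0.1551, 0.3326, 1.4200]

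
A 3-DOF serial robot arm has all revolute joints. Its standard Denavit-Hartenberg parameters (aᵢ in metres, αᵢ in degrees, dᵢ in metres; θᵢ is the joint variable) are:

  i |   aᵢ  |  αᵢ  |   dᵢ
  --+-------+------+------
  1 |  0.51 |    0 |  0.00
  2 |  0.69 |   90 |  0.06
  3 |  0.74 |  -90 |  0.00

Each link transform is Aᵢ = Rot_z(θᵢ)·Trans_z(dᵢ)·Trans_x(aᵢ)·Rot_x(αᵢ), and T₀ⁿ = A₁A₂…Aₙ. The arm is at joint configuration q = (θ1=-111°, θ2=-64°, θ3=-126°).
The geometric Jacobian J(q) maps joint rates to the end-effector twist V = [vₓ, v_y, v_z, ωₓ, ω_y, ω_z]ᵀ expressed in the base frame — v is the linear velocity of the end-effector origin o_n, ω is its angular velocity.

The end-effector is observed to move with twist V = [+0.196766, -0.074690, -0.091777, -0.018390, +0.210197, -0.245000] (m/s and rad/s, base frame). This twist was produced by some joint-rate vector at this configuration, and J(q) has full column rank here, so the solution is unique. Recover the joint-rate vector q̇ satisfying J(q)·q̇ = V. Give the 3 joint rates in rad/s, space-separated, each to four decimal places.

0.6890 -0.9340 0.2110

o_n = [-0.4368, -0.4984, -0.5387]
J₁: ẑ×o_n = [0.4984, -0.4368, 0.0000], ω = ẑ
J2: z=[0.0000, 0.0000, 1.0000] o=[-0.1828, -0.4761, 0.0000] → [0.0222, -0.2541, 0.0000, 0.0000, 0.0000, 1.0000]
J3: z=[-0.0872, 0.9962, 0.0000] o=[-0.8701, -0.5363, 0.0600] → [-0.5964, -0.0522, -0.4350, -0.0872, 0.9962, 0.0000]
q̇ = J⁺·V = [0.6890, -0.9340, 0.2110]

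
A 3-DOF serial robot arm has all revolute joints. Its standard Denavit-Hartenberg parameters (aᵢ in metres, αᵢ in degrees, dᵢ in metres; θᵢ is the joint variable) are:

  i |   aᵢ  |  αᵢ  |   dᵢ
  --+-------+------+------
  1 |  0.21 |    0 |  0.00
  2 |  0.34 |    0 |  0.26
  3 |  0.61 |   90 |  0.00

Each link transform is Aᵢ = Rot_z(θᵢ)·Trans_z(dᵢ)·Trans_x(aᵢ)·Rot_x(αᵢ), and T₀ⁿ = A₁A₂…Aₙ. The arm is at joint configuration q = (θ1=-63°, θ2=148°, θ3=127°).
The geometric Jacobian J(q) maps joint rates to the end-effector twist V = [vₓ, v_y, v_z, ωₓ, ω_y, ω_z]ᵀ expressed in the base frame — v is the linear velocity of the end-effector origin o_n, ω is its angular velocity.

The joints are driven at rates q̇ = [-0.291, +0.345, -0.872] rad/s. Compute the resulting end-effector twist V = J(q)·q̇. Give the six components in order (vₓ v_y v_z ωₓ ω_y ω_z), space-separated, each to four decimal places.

-0.3372 0.3970 0.0000 0.0000 0.0000 -0.8180

o_n = [-0.3923, -0.1717, 0.2600]
J₁: ẑ×o_n = [0.1717, -0.3923, 0.0000], ω = ẑ
J2: z=[0.0000, 0.0000, 1.0000] o=[0.0953, -0.1871, 0.0000] → [-0.0155, -0.4877, 0.0000, 0.0000, 0.0000, 1.0000]
J3: z=[0.0000, 0.0000, 1.0000] o=[0.1250, 0.1516, 0.2600] → [0.3233, -0.5173, 0.0000, 0.0000, 0.0000, 1.0000]
V = J·q̇ = [-0.3372, 0.3970, 0.0000, 0.0000, 0.0000, -0.8180]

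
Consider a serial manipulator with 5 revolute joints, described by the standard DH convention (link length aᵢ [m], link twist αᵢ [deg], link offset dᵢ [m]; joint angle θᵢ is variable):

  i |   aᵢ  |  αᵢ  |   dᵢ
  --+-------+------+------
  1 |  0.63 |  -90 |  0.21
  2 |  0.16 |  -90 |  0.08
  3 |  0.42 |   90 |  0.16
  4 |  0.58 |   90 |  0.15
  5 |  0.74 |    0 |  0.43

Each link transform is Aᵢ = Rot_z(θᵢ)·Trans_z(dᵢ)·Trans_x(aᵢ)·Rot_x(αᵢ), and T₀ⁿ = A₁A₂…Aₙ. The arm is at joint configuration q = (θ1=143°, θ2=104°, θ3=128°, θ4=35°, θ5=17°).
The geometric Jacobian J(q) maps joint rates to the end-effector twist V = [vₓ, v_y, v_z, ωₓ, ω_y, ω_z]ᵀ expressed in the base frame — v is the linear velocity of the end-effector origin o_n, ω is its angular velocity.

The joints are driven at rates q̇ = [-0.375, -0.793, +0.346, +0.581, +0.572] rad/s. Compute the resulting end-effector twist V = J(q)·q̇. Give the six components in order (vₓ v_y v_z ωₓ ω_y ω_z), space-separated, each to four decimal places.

o_n = [0.7061, 1.3487, 0.9351]
J₁: ẑ×o_n = [-1.3487, 0.7061, 0.0000], ω = ẑ
J2: z=[-0.6018, -0.7986, 0.0000] o=[-0.5031, 0.3791, 0.2100] → [-0.5791, 0.4364, 0.3823, -0.6018, -0.7986, 0.0000]
J3: z=[0.7749, -0.5839, 0.2419] o=[-0.5204, 0.2920, 0.0548] → [-0.7697, -0.3855, 1.5351, 0.7749, -0.5839, 0.2419]
J4: z=[0.5228, 0.3770, -0.7646] o=[-0.2472, 0.5005, 0.3444] → [0.8712, -1.0377, 0.0841, 0.5228, 0.3770, -0.7646]
J5: z=[-0.4310, 0.8907, 0.1445] o=[0.2578, 0.7044, 0.5940] → [0.2108, 0.2118, -0.6770, -0.4310, 0.8907, 0.1445]
V = J·q̇ = [1.3254, -1.2260, -0.1104, 0.8026, 1.1598, -0.6529]

1.3254 -1.2260 -0.1104 0.8026 1.1598 -0.6529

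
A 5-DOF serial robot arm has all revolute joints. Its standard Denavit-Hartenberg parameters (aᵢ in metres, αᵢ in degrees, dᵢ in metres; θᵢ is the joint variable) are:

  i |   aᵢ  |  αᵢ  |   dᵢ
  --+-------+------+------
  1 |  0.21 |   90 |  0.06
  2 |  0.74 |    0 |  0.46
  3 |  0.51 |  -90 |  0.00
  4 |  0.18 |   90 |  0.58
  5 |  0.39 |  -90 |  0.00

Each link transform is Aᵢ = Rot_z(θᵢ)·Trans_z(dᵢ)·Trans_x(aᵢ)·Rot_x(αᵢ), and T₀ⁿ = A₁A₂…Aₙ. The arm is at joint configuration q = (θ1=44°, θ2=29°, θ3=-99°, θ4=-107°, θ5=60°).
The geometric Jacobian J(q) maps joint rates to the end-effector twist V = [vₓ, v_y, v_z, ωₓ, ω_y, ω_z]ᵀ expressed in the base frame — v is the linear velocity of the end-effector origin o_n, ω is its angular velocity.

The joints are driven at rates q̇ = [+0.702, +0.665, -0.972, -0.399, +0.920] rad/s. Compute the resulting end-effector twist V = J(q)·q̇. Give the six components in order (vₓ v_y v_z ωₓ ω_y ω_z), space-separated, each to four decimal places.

-0.8057 1.5076 0.2341 -0.8863 -0.0552 1.3923

o_n = [1.9041, 0.7008, 0.3564]
J₁: ẑ×o_n = [-0.7008, 1.9041, 0.0000], ω = ẑ
J2: z=[0.6947, -0.7193, 0.0000] o=[0.1511, 0.1459, 0.0600] → [-0.2132, -0.2059, 1.6466, 0.6947, -0.7193, 0.0000]
J3: z=[0.6947, -0.7193, 0.0000] o=[0.9362, 0.2646, 0.4188] → [0.0448, 0.0433, 0.9993, 0.6947, -0.7193, 0.0000]
J4: z=[0.6760, 0.6528, 0.3420] o=[1.0616, 0.3857, -0.0605] → [0.1644, 0.0063, -0.3370, 0.6760, 0.6528, 0.3420]
J5: z=[-0.4384, -0.0169, 0.8986] o=[1.5603, 0.6280, 0.1873] → [-0.0683, 0.3831, -0.0261, -0.4384, -0.0169, 0.8986]
V = J·q̇ = [-0.8057, 1.5076, 0.2341, -0.8863, -0.0552, 1.3923]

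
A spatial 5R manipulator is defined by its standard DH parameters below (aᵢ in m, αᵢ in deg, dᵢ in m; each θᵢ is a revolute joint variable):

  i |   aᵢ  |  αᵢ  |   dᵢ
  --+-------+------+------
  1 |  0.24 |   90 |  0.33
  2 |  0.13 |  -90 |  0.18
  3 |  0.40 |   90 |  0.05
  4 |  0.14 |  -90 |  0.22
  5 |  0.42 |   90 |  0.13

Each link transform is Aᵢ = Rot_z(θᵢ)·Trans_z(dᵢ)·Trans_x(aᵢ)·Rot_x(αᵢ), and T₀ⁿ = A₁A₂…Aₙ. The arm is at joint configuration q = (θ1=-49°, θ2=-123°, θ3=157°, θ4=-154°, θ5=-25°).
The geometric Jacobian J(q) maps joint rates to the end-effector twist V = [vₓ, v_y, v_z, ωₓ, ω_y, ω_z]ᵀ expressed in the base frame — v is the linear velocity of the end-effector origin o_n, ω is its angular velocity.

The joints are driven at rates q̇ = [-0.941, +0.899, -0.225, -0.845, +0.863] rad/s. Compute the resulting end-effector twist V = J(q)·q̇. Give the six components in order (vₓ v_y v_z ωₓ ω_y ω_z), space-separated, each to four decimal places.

o_n = [0.0266, 0.2462, 0.2430]
J₁: ẑ×o_n = [-0.2462, 0.0266, 0.0000], ω = ẑ
J2: z=[-0.7547, -0.6561, 0.0000] o=[0.1575, -0.1811, 0.3300] → [0.0571, -0.0657, -0.4084, -0.7547, -0.6561, 0.0000]
J3: z=[0.5502, -0.6330, -0.5446] o=[-0.0248, -0.2458, 0.2210] → [0.2540, -0.0401, 0.3033, 0.5502, -0.6330, -0.5446]
J4: z=[0.5551, 0.7645, -0.3277] o=[0.2522, -0.3262, 0.5025] → [-0.0109, 0.2180, 0.4902, 0.5551, 0.7645, -0.3277]
J5: z=[-0.2211, 0.5154, 0.8279] o=[0.2620, -0.1038, 0.3667] → [-0.3536, -0.2223, 0.0440, -0.2211, 0.5154, 0.8279]
V = J·q̇ = [-0.0701, -0.4511, -0.8117, -1.4621, -0.6486, 0.1730]

-0.0701 -0.4511 -0.8117 -1.4621 -0.6486 0.1730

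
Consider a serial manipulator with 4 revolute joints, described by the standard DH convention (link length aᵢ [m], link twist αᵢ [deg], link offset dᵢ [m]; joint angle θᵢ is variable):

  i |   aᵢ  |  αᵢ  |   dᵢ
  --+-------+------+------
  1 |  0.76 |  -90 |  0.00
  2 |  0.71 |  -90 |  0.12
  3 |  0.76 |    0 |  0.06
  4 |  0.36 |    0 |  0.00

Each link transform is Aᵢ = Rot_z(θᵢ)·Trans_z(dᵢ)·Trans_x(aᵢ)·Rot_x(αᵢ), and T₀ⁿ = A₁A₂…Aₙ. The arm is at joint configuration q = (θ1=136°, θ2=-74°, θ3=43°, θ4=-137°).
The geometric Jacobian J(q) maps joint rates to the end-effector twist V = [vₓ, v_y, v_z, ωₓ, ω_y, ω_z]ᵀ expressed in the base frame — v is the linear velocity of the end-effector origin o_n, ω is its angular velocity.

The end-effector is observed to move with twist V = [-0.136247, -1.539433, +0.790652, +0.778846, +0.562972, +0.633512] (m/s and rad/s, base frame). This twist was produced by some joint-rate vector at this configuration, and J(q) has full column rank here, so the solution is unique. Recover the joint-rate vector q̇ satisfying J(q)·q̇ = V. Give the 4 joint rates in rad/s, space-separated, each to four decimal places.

o_n = [-0.8070, 0.8338, 1.1761]
J₁: ẑ×o_n = [-0.8338, -0.8070, 0.0000], ω = ẑ
J2: z=[-0.6947, -0.7193, 0.0000] o=[-0.5467, 0.5279, 0.0000] → [-0.8460, 0.8170, -0.3997, -0.6947, -0.7193, 0.0000]
J3: z=[-0.6915, 0.6677, -0.2756] o=[-0.7708, 0.5776, 0.6825] → [0.4002, 0.3513, -0.1530, -0.6915, 0.6677, -0.2756]
J4: z=[-0.6915, 0.6677, -0.2756] o=[-0.5625, 1.0969, 1.2003] → [-0.0887, 0.0507, 0.3452, -0.6915, 0.6677, -0.2756]
q̇ = J⁺·V = [0.5850, -0.9460, -0.9500, 0.7740]

0.5850 -0.9460 -0.9500 0.7740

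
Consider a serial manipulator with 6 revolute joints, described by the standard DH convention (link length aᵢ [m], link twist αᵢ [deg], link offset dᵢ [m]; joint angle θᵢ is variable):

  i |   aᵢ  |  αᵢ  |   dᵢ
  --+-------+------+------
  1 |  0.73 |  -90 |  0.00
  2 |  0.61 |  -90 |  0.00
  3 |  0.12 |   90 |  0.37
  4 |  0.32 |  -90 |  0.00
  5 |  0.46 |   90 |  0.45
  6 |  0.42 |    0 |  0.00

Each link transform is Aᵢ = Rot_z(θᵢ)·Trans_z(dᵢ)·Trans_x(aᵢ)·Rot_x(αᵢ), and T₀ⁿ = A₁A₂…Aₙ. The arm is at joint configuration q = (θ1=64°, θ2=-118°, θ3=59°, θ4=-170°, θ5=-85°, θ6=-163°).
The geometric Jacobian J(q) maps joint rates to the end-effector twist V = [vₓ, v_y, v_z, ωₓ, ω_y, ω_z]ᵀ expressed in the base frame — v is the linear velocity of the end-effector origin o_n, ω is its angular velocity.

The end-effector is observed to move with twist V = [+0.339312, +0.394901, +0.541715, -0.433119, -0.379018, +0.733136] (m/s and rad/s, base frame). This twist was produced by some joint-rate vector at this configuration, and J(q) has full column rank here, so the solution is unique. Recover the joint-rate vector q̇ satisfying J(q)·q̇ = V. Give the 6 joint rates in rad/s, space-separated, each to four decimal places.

-0.2660 0.7890 0.7090 0.5970 0.8830 0.9320

o_n = [0.0587, 0.4689, 0.5133]
J₁: ẑ×o_n = [-0.4689, 0.0587, 0.0000], ω = ẑ
J2: z=[-0.8988, 0.4384, 0.0000] o=[0.3200, 0.6561, 0.0000] → [0.2250, 0.4614, 0.2828, -0.8988, 0.4384, 0.0000]
J3: z=[0.3871, 0.7936, 0.4695] o=[0.1945, 0.3987, 0.5386] → [-0.0530, -0.0540, 0.1349, 0.3871, 0.7936, 0.4695]
J4: z=[-0.6393, -0.1359, 0.7568] o=[0.4174, 0.6212, 0.7669] → [0.1497, -0.4336, 0.0486, -0.6393, -0.1359, 0.7568]
J5: z=[-0.2658, -0.8845, -0.3834] o=[0.1865, 0.7640, 0.5975] → [-0.0387, 0.0266, -0.0346, -0.2658, -0.8845, -0.3834]
J6: z=[0.6631, -0.4564, 0.5933] o=[-0.2550, 0.3216, 0.7506] → [0.0208, 0.3434, 0.2409, 0.6631, -0.4564, 0.5933]
q̇ = J⁺·V = [-0.2660, 0.7890, 0.7090, 0.5970, 0.8830, 0.9320]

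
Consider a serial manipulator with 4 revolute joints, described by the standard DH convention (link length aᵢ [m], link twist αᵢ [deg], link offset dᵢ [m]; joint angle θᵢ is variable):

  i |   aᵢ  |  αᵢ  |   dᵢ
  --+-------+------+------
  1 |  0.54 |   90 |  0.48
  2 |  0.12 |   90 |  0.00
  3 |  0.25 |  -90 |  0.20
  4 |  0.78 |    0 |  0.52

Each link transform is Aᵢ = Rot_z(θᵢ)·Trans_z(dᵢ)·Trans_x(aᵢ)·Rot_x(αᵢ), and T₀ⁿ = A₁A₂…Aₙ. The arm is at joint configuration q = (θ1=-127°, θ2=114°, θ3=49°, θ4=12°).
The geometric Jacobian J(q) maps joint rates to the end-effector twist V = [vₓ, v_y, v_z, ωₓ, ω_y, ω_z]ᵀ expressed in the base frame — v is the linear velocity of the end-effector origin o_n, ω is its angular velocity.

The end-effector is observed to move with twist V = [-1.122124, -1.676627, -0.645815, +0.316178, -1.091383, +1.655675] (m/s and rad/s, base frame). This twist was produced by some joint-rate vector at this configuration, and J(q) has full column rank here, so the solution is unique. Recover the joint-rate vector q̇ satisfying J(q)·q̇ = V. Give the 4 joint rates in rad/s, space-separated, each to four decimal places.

o_n = [-1.1328, 0.3339, 0.8536]
J₁: ẑ×o_n = [-0.3339, -1.1328, 0.0000], ω = ẑ
J2: z=[-0.7986, 0.6018, 0.0000] o=[-0.3250, -0.4313, 0.4800] → [0.2248, 0.2984, -0.1249, -0.7986, 0.6018, 0.0000]
J3: z=[-0.5498, -0.7296, 0.4067] o=[-0.2956, -0.3923, 0.5896] → [-0.4880, -0.1954, -1.0101, -0.5498, -0.7296, 0.4067]
J4: z=[-0.7087, 0.1497, -0.6895] o=[-0.5161, -0.3714, 0.8208] → [0.4912, 0.4484, -0.4075, -0.7087, 0.1497, -0.6895]
q̇ = J⁺·V = [0.9880, -0.6200, 0.8940, -0.4410]

0.9880 -0.6200 0.8940 -0.4410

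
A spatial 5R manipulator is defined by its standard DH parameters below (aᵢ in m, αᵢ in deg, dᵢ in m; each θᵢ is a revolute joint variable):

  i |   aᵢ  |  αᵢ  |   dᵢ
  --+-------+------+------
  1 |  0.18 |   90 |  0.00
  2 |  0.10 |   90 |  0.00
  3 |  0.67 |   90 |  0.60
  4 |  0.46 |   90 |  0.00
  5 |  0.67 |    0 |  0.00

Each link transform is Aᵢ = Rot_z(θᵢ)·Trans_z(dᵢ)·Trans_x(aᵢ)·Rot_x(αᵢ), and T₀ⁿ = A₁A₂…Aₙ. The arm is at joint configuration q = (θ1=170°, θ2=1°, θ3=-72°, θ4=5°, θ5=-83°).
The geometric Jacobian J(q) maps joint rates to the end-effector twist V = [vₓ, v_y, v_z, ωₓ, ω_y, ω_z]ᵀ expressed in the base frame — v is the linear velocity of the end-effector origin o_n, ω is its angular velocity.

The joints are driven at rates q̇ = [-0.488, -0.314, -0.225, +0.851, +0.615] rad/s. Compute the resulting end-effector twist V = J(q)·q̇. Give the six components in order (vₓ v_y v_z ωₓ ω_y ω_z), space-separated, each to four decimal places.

o_n = [-1.4417, -0.7053, -0.6278]
J₁: ẑ×o_n = [0.7053, -1.4417, 0.0000], ω = ẑ
J2: z=[0.1736, 0.9848, 0.0000] o=[-0.1773, 0.0313, 0.0000] → [-0.6183, 0.1090, 1.1174, 0.1736, 0.9848, 0.0000]
J3: z=[-0.0172, 0.0030, -0.9998] o=[-0.2757, 0.0486, 0.0017] → [-0.7557, 1.1550, 0.0165, -0.0172, 0.0030, -0.9998]
J4: z=[0.8828, -0.4694, -0.0166] o=[-0.6006, -0.5411, -0.5946] → [0.0129, 0.0433, -0.5398, 0.8828, -0.4694, -0.0166]
J5: z=[-0.0238, -0.0800, 0.9965] o=[-0.8164, -0.9456, -0.6322] → [-0.2399, -0.6231, -0.0557, -0.0238, -0.0800, 0.9965]
V = J·q̇ = [-0.1166, 0.0631, -0.8482, 0.6860, -0.7586, 0.3357]

-0.1166 0.0631 -0.8482 0.6860 -0.7586 0.3357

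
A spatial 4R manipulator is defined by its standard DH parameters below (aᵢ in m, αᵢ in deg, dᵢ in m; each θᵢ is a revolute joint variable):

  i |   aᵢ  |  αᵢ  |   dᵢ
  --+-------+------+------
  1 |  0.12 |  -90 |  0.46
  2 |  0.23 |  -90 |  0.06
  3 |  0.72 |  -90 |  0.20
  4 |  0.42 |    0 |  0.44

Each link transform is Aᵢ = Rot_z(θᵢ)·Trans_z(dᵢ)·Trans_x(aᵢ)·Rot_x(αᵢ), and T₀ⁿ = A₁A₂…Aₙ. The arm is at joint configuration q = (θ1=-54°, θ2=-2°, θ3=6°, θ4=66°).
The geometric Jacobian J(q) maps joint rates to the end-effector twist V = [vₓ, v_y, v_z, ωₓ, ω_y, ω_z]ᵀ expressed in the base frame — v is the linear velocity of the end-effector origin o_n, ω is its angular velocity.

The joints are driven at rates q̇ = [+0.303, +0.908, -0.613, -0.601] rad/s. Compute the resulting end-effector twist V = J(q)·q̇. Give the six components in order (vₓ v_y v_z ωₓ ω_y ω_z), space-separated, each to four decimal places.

1.2167 -0.2299 -1.0484 1.2425 0.8515 0.9178

o_n = [0.3145, -1.2337, 0.6809]
J₁: ẑ×o_n = [1.2337, 0.3145, -0.0000], ω = ẑ
J2: z=[0.8090, 0.5878, 0.0000] o=[0.0705, -0.0971, 0.4600] → [0.1299, -0.1787, -1.0629, 0.8090, 0.5878, 0.0000]
J3: z=[0.0205, -0.0282, -0.9994] o=[0.2542, -0.2478, 0.4680] → [-0.9913, -0.0646, -0.0185, 0.0205, -0.0282, -0.9994]
J4: z=[-0.8660, -0.5001, -0.0036] o=[0.6180, -0.8766, 0.2931] → [-0.1952, 0.3369, 0.1574, -0.8660, -0.5001, -0.0036]
V = J·q̇ = [1.2167, -0.2299, -1.0484, 1.2425, 0.8515, 0.9178]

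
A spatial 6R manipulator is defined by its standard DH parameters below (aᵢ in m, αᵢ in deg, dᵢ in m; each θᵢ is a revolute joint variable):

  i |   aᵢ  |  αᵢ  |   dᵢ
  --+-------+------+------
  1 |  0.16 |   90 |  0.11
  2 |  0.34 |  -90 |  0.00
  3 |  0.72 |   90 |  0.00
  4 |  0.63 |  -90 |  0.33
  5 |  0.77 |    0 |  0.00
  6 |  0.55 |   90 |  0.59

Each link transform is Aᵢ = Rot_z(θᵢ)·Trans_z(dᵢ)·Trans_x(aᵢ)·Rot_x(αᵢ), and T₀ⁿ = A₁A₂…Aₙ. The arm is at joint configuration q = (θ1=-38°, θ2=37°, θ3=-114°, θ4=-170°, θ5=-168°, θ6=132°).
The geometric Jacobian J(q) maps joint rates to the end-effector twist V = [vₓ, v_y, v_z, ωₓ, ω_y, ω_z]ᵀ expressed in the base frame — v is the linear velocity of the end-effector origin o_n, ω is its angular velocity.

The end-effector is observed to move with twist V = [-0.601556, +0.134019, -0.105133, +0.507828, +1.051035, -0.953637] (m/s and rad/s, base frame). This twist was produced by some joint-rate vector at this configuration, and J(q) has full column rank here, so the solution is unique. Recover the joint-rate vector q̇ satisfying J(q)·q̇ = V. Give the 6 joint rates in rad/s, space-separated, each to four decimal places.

o_n = [-0.0356, -0.1385, -0.7650]
J₁: ẑ×o_n = [0.1385, -0.0356, 0.0000], ω = ẑ
J2: z=[-0.6157, -0.7880, 0.0000] o=[0.1261, -0.0985, 0.1100] → [0.6895, -0.5387, -0.1028, -0.6157, -0.7880, 0.0000]
J3: z=[-0.4742, 0.3705, 0.7986] o=[0.3401, -0.2657, 0.3146] → [-0.5016, -0.8120, 0.0788, -0.4742, 0.3705, 0.7986]
J4: z=[-0.3245, 0.7697, -0.5498] o=[-0.2492, -0.6400, 0.1384] → [-0.4196, -0.4106, -0.3272, -0.3245, 0.7697, -0.5498]
J5: z=[0.3249, -0.4552, -0.8290] o=[0.2034, -0.1040, 0.0214] → [0.3294, 0.4536, -0.1200, 0.3249, -0.4552, -0.8290]
J6: z=[0.3249, -0.4552, -0.8290] o=[-0.5177, -0.3179, -0.1437] → [0.4316, -0.1978, 0.2777, 0.3249, -0.4552, -0.8290]
q̇ = J⁺·V = [0.2650, -0.8560, -0.1540, 0.9660, 0.1360, 0.5450]

0.2650 -0.8560 -0.1540 0.9660 0.1360 0.5450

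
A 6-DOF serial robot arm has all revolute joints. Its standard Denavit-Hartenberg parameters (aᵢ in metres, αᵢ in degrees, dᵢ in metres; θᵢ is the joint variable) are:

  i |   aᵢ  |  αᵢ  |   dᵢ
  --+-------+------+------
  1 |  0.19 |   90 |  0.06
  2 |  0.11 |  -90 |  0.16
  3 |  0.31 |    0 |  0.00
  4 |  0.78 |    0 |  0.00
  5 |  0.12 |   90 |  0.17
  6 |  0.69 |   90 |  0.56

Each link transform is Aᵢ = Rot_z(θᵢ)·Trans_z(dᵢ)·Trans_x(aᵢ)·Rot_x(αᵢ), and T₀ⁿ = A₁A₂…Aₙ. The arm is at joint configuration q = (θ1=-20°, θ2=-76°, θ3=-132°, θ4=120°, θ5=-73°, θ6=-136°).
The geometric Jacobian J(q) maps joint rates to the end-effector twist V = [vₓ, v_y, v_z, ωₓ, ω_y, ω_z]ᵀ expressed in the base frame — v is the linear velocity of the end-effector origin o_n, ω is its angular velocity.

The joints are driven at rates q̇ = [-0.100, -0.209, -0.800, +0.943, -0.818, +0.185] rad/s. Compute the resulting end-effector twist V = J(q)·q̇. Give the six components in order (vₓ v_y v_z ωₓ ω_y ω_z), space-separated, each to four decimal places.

0.0846 0.6020 -0.0280 -0.5914 0.4205 -0.0845

o_n = [-0.1639, -0.1813, -0.0875]
J₁: ẑ×o_n = [0.1813, -0.1639, 0.0000], ω = ẑ
J2: z=[-0.3420, -0.9397, 0.0000] o=[0.1785, -0.0650, 0.0600] → [0.1386, -0.0504, -0.2820, -0.3420, -0.9397, 0.0000]
J3: z=[0.9118, -0.3319, 0.2419] o=[0.1488, -0.2244, -0.0467] → [0.0031, -0.0385, -0.0645, 0.9118, -0.3319, 0.2419]
J4: z=[0.9118, -0.3319, 0.2419] o=[0.0229, -0.4238, 0.1545] → [0.0217, 0.1755, 0.1591, 0.9118, -0.3319, 0.2419]
J5: z=[0.9118, -0.3319, 0.2419] o=[0.1409, -0.6393, -0.5858] → [-0.2762, -0.5281, 0.3164, 0.9118, -0.3319, 0.2419]
J6: z=[-0.2563, 0.0005, 0.9666] o=[0.2573, -0.8089, -0.5548] → [-0.6064, -0.2874, -0.1606, -0.2563, 0.0005, 0.9666]
V = J·q̇ = [0.0846, 0.6020, -0.0280, -0.5914, 0.4205, -0.0845]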